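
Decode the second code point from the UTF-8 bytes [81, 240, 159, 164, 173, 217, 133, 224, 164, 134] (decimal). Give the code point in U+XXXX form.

Offset 0: leading byte 0x51 = 01010001 → 1-byte char #1 = 51.
Offset 1: leading byte 0xF0 = 11110000 → 4-byte char #2 = F0 9F A4 AD.
Leading byte 0xF0 = 11110000 matches 11110xxx → 4-byte sequence.
Byte 1: 0xF0 = 11110000, payload 000 (3 bits).
Byte 2: 0x9F = 10011111 (10xxxxxx ✓), payload 011111.
Byte 3: 0xA4 = 10100100 (10xxxxxx ✓), payload 100100.
Byte 4: 0xAD = 10101101 (10xxxxxx ✓), payload 101101.
Concatenate: 000011111100100101101 = 0x1F92D (21 bits → U+1F92D).

U+1F92D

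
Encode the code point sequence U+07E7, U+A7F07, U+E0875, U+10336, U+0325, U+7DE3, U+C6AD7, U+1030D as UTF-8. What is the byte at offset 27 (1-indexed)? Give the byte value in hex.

0x8D

1-indexed offset 27 is 0-indexed offset 26.
U+07E7 → 2-byte form DF A7 at offsets 0–1.
U+A7F07 → 4-byte form F2 A7 BC 87 at offsets 2–5.
U+E0875 → 4-byte form F3 A0 A1 B5 at offsets 6–9.
U+10336 → 4-byte form F0 90 8C B6 at offsets 10–13.
U+0325 → 2-byte form CC A5 at offsets 14–15.
U+7DE3 → 3-byte form E7 B7 A3 at offsets 16–18.
U+C6AD7 → 4-byte form F3 86 AB 97 at offsets 19–22.
U+1030D → 4-byte form F0 90 8C 8D at offsets 23–26.
Offset 26 falls in char 8's range; it's byte 4 of F0 90 8C 8D = 0x8D.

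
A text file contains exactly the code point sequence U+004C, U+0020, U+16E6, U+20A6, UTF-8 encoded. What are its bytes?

U+004C: 1-byte form → 4C.
U+0020: 1-byte form → 20.
U+16E6: 3-byte form → E1 9B A6.
U+20A6: 3-byte form → E2 82 A6.
Concatenated (8 bytes): 4C 20 E1 9B A6 E2 82 A6.

4C 20 E1 9B A6 E2 82 A6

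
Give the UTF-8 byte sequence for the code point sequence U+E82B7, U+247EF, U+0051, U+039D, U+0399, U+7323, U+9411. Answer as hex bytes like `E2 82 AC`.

U+E82B7: 4-byte form → F3 A8 8A B7.
U+247EF: 4-byte form → F0 A4 9F AF.
U+0051: 1-byte form → 51.
U+039D: 2-byte form → CE 9D.
U+0399: 2-byte form → CE 99.
U+7323: 3-byte form → E7 8C A3.
U+9411: 3-byte form → E9 90 91.
Concatenated (19 bytes): F3 A8 8A B7 F0 A4 9F AF 51 CE 9D CE 99 E7 8C A3 E9 90 91.

F3 A8 8A B7 F0 A4 9F AF 51 CE 9D CE 99 E7 8C A3 E9 90 91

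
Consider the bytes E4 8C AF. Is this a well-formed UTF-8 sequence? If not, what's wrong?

valid

Leading byte 0xE4 = 11100100 → 3-byte form.
Continuation bytes 0x8C=10001100, 0xAF=10101111 all match 10xxxxxx.
Decoded value 0x432F is ≥ 0x800 (shortest form) and not a surrogate.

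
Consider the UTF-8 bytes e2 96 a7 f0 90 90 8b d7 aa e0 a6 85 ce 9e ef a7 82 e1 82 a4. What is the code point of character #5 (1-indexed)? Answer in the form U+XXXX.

U+039E

Offset 0: leading byte 0xE2 = 11100010 → 3-byte char #1 = E2 96 A7.
Offset 3: leading byte 0xF0 = 11110000 → 4-byte char #2 = F0 90 90 8B.
Offset 7: leading byte 0xD7 = 11010111 → 2-byte char #3 = D7 AA.
Offset 9: leading byte 0xE0 = 11100000 → 3-byte char #4 = E0 A6 85.
Offset 12: leading byte 0xCE = 11001110 → 2-byte char #5 = CE 9E.
Leading byte 0xCE = 11001110 matches 110xxxxx → 2-byte sequence.
Byte 1: 0xCE = 11001110, payload 01110 (5 bits).
Byte 2: 0x9E = 10011110 (10xxxxxx ✓), payload 011110.
Concatenate: 01110011110 = 0x39E (11 bits → U+039E).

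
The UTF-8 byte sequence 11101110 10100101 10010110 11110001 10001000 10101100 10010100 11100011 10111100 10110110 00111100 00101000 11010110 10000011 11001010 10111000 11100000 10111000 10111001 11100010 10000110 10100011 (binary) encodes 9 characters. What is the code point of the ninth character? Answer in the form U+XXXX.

U+21A3

Offset 0: leading byte 0xEE = 11101110 → 3-byte char #1 = EE A5 96.
Offset 3: leading byte 0xF1 = 11110001 → 4-byte char #2 = F1 88 AC 94.
Offset 7: leading byte 0xE3 = 11100011 → 3-byte char #3 = E3 BC B6.
Offset 10: leading byte 0x3C = 00111100 → 1-byte char #4 = 3C.
Offset 11: leading byte 0x28 = 00101000 → 1-byte char #5 = 28.
Offset 12: leading byte 0xD6 = 11010110 → 2-byte char #6 = D6 83.
Offset 14: leading byte 0xCA = 11001010 → 2-byte char #7 = CA B8.
Offset 16: leading byte 0xE0 = 11100000 → 3-byte char #8 = E0 B8 B9.
Offset 19: leading byte 0xE2 = 11100010 → 3-byte char #9 = E2 86 A3.
Leading byte 0xE2 = 11100010 matches 1110xxxx → 3-byte sequence.
Byte 1: 0xE2 = 11100010, payload 0010 (4 bits).
Byte 2: 0x86 = 10000110 (10xxxxxx ✓), payload 000110.
Byte 3: 0xA3 = 10100011 (10xxxxxx ✓), payload 100011.
Concatenate: 0010000110100011 = 0x21A3 (16 bits → U+21A3).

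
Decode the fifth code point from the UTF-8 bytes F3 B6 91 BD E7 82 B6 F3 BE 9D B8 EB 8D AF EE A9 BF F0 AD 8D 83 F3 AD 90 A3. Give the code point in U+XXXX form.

U+EA7F

Offset 0: leading byte 0xF3 = 11110011 → 4-byte char #1 = F3 B6 91 BD.
Offset 4: leading byte 0xE7 = 11100111 → 3-byte char #2 = E7 82 B6.
Offset 7: leading byte 0xF3 = 11110011 → 4-byte char #3 = F3 BE 9D B8.
Offset 11: leading byte 0xEB = 11101011 → 3-byte char #4 = EB 8D AF.
Offset 14: leading byte 0xEE = 11101110 → 3-byte char #5 = EE A9 BF.
Leading byte 0xEE = 11101110 matches 1110xxxx → 3-byte sequence.
Byte 1: 0xEE = 11101110, payload 1110 (4 bits).
Byte 2: 0xA9 = 10101001 (10xxxxxx ✓), payload 101001.
Byte 3: 0xBF = 10111111 (10xxxxxx ✓), payload 111111.
Concatenate: 1110101001111111 = 0xEA7F (16 bits → U+EA7F).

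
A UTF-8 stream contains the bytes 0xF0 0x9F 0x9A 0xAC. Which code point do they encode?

Leading byte 0xF0 = 11110000 matches 11110xxx → 4-byte sequence.
Byte 1: 0xF0 = 11110000, payload 000 (3 bits).
Byte 2: 0x9F = 10011111 (10xxxxxx ✓), payload 011111.
Byte 3: 0x9A = 10011010 (10xxxxxx ✓), payload 011010.
Byte 4: 0xAC = 10101100 (10xxxxxx ✓), payload 101100.
Concatenate: 000011111011010101100 = 0x1F6AC (21 bits → U+1F6AC).

U+1F6AC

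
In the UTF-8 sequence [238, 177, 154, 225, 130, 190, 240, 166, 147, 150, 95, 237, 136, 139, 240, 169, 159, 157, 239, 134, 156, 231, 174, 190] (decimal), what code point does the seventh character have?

U+F19C

Offset 0: leading byte 0xEE = 11101110 → 3-byte char #1 = EE B1 9A.
Offset 3: leading byte 0xE1 = 11100001 → 3-byte char #2 = E1 82 BE.
Offset 6: leading byte 0xF0 = 11110000 → 4-byte char #3 = F0 A6 93 96.
Offset 10: leading byte 0x5F = 01011111 → 1-byte char #4 = 5F.
Offset 11: leading byte 0xED = 11101101 → 3-byte char #5 = ED 88 8B.
Offset 14: leading byte 0xF0 = 11110000 → 4-byte char #6 = F0 A9 9F 9D.
Offset 18: leading byte 0xEF = 11101111 → 3-byte char #7 = EF 86 9C.
Leading byte 0xEF = 11101111 matches 1110xxxx → 3-byte sequence.
Byte 1: 0xEF = 11101111, payload 1111 (4 bits).
Byte 2: 0x86 = 10000110 (10xxxxxx ✓), payload 000110.
Byte 3: 0x9C = 10011100 (10xxxxxx ✓), payload 011100.
Concatenate: 1111000110011100 = 0xF19C (16 bits → U+F19C).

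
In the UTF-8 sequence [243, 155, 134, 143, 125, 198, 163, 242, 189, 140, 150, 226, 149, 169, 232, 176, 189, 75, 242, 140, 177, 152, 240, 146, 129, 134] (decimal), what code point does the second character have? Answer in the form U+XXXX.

Offset 0: leading byte 0xF3 = 11110011 → 4-byte char #1 = F3 9B 86 8F.
Offset 4: leading byte 0x7D = 01111101 → 1-byte char #2 = 7D.
Leading byte 0x7D = 01111101 matches 0xxxxxxx → 1-byte sequence.
Byte 1: 0x7D = 01111101, payload 1111101 (7 bits).
Concatenate: 1111101 = 0x7D (7 bits → U+007D).

U+007D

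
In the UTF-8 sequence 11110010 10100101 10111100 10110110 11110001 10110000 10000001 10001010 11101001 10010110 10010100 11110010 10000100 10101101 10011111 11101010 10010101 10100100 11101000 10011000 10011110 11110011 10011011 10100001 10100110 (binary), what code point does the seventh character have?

Offset 0: leading byte 0xF2 = 11110010 → 4-byte char #1 = F2 A5 BC B6.
Offset 4: leading byte 0xF1 = 11110001 → 4-byte char #2 = F1 B0 81 8A.
Offset 8: leading byte 0xE9 = 11101001 → 3-byte char #3 = E9 96 94.
Offset 11: leading byte 0xF2 = 11110010 → 4-byte char #4 = F2 84 AD 9F.
Offset 15: leading byte 0xEA = 11101010 → 3-byte char #5 = EA 95 A4.
Offset 18: leading byte 0xE8 = 11101000 → 3-byte char #6 = E8 98 9E.
Offset 21: leading byte 0xF3 = 11110011 → 4-byte char #7 = F3 9B A1 A6.
Leading byte 0xF3 = 11110011 matches 11110xxx → 4-byte sequence.
Byte 1: 0xF3 = 11110011, payload 011 (3 bits).
Byte 2: 0x9B = 10011011 (10xxxxxx ✓), payload 011011.
Byte 3: 0xA1 = 10100001 (10xxxxxx ✓), payload 100001.
Byte 4: 0xA6 = 10100110 (10xxxxxx ✓), payload 100110.
Concatenate: 011011011100001100110 = 0xDB866 (21 bits → U+DB866).

U+DB866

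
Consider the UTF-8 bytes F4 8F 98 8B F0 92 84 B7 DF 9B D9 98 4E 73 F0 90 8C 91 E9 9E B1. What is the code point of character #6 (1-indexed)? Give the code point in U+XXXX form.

U+0073

Offset 0: leading byte 0xF4 = 11110100 → 4-byte char #1 = F4 8F 98 8B.
Offset 4: leading byte 0xF0 = 11110000 → 4-byte char #2 = F0 92 84 B7.
Offset 8: leading byte 0xDF = 11011111 → 2-byte char #3 = DF 9B.
Offset 10: leading byte 0xD9 = 11011001 → 2-byte char #4 = D9 98.
Offset 12: leading byte 0x4E = 01001110 → 1-byte char #5 = 4E.
Offset 13: leading byte 0x73 = 01110011 → 1-byte char #6 = 73.
Leading byte 0x73 = 01110011 matches 0xxxxxxx → 1-byte sequence.
Byte 1: 0x73 = 01110011, payload 1110011 (7 bits).
Concatenate: 1110011 = 0x73 (7 bits → U+0073).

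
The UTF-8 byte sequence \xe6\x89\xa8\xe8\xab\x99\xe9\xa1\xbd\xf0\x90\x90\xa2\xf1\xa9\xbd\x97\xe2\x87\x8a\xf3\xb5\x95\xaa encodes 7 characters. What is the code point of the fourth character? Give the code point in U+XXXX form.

U+10422

Offset 0: leading byte 0xE6 = 11100110 → 3-byte char #1 = E6 89 A8.
Offset 3: leading byte 0xE8 = 11101000 → 3-byte char #2 = E8 AB 99.
Offset 6: leading byte 0xE9 = 11101001 → 3-byte char #3 = E9 A1 BD.
Offset 9: leading byte 0xF0 = 11110000 → 4-byte char #4 = F0 90 90 A2.
Leading byte 0xF0 = 11110000 matches 11110xxx → 4-byte sequence.
Byte 1: 0xF0 = 11110000, payload 000 (3 bits).
Byte 2: 0x90 = 10010000 (10xxxxxx ✓), payload 010000.
Byte 3: 0x90 = 10010000 (10xxxxxx ✓), payload 010000.
Byte 4: 0xA2 = 10100010 (10xxxxxx ✓), payload 100010.
Concatenate: 000010000010000100010 = 0x10422 (21 bits → U+10422).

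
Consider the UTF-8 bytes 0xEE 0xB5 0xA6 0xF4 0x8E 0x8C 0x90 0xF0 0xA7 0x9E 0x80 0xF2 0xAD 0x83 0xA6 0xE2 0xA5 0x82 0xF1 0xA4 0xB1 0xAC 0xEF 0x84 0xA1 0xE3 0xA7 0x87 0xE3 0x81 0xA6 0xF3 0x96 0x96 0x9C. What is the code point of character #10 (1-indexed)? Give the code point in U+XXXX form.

Offset 0: leading byte 0xEE = 11101110 → 3-byte char #1 = EE B5 A6.
Offset 3: leading byte 0xF4 = 11110100 → 4-byte char #2 = F4 8E 8C 90.
Offset 7: leading byte 0xF0 = 11110000 → 4-byte char #3 = F0 A7 9E 80.
Offset 11: leading byte 0xF2 = 11110010 → 4-byte char #4 = F2 AD 83 A6.
Offset 15: leading byte 0xE2 = 11100010 → 3-byte char #5 = E2 A5 82.
Offset 18: leading byte 0xF1 = 11110001 → 4-byte char #6 = F1 A4 B1 AC.
Offset 22: leading byte 0xEF = 11101111 → 3-byte char #7 = EF 84 A1.
Offset 25: leading byte 0xE3 = 11100011 → 3-byte char #8 = E3 A7 87.
Offset 28: leading byte 0xE3 = 11100011 → 3-byte char #9 = E3 81 A6.
Offset 31: leading byte 0xF3 = 11110011 → 4-byte char #10 = F3 96 96 9C.
Leading byte 0xF3 = 11110011 matches 11110xxx → 4-byte sequence.
Byte 1: 0xF3 = 11110011, payload 011 (3 bits).
Byte 2: 0x96 = 10010110 (10xxxxxx ✓), payload 010110.
Byte 3: 0x96 = 10010110 (10xxxxxx ✓), payload 010110.
Byte 4: 0x9C = 10011100 (10xxxxxx ✓), payload 011100.
Concatenate: 011010110010110011100 = 0xD659C (21 bits → U+D659C).

U+D659C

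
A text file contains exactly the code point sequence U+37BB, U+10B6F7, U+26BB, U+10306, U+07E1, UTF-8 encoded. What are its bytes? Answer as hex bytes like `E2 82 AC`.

U+37BB: 3-byte form → E3 9E BB.
U+10B6F7: 4-byte form → F4 8B 9B B7.
U+26BB: 3-byte form → E2 9A BB.
U+10306: 4-byte form → F0 90 8C 86.
U+07E1: 2-byte form → DF A1.
Concatenated (16 bytes): E3 9E BB F4 8B 9B B7 E2 9A BB F0 90 8C 86 DF A1.

E3 9E BB F4 8B 9B B7 E2 9A BB F0 90 8C 86 DF A1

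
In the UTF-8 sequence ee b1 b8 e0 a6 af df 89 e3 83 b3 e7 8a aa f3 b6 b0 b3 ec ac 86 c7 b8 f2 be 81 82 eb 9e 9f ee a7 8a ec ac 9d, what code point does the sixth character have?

U+F6C33

Offset 0: leading byte 0xEE = 11101110 → 3-byte char #1 = EE B1 B8.
Offset 3: leading byte 0xE0 = 11100000 → 3-byte char #2 = E0 A6 AF.
Offset 6: leading byte 0xDF = 11011111 → 2-byte char #3 = DF 89.
Offset 8: leading byte 0xE3 = 11100011 → 3-byte char #4 = E3 83 B3.
Offset 11: leading byte 0xE7 = 11100111 → 3-byte char #5 = E7 8A AA.
Offset 14: leading byte 0xF3 = 11110011 → 4-byte char #6 = F3 B6 B0 B3.
Leading byte 0xF3 = 11110011 matches 11110xxx → 4-byte sequence.
Byte 1: 0xF3 = 11110011, payload 011 (3 bits).
Byte 2: 0xB6 = 10110110 (10xxxxxx ✓), payload 110110.
Byte 3: 0xB0 = 10110000 (10xxxxxx ✓), payload 110000.
Byte 4: 0xB3 = 10110011 (10xxxxxx ✓), payload 110011.
Concatenate: 011110110110000110011 = 0xF6C33 (21 bits → U+F6C33).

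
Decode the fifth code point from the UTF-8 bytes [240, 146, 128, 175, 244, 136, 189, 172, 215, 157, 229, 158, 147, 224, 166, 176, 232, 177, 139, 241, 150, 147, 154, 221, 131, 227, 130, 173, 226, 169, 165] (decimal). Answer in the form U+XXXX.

Offset 0: leading byte 0xF0 = 11110000 → 4-byte char #1 = F0 92 80 AF.
Offset 4: leading byte 0xF4 = 11110100 → 4-byte char #2 = F4 88 BD AC.
Offset 8: leading byte 0xD7 = 11010111 → 2-byte char #3 = D7 9D.
Offset 10: leading byte 0xE5 = 11100101 → 3-byte char #4 = E5 9E 93.
Offset 13: leading byte 0xE0 = 11100000 → 3-byte char #5 = E0 A6 B0.
Leading byte 0xE0 = 11100000 matches 1110xxxx → 3-byte sequence.
Byte 1: 0xE0 = 11100000, payload 0000 (4 bits).
Byte 2: 0xA6 = 10100110 (10xxxxxx ✓), payload 100110.
Byte 3: 0xB0 = 10110000 (10xxxxxx ✓), payload 110000.
Concatenate: 0000100110110000 = 0x9B0 (16 bits → U+09B0).

U+09B0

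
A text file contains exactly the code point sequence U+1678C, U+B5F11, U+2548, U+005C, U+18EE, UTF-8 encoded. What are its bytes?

U+1678C: 4-byte form → F0 96 9E 8C.
U+B5F11: 4-byte form → F2 B5 BC 91.
U+2548: 3-byte form → E2 95 88.
U+005C: 1-byte form → 5C.
U+18EE: 3-byte form → E1 A3 AE.
Concatenated (15 bytes): F0 96 9E 8C F2 B5 BC 91 E2 95 88 5C E1 A3 AE.

F0 96 9E 8C F2 B5 BC 91 E2 95 88 5C E1 A3 AE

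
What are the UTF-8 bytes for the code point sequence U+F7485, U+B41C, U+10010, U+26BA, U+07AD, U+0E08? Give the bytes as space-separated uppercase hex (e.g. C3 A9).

U+F7485: 4-byte form → F3 B7 92 85.
U+B41C: 3-byte form → EB 90 9C.
U+10010: 4-byte form → F0 90 80 90.
U+26BA: 3-byte form → E2 9A BA.
U+07AD: 2-byte form → DE AD.
U+0E08: 3-byte form → E0 B8 88.
Concatenated (19 bytes): F3 B7 92 85 EB 90 9C F0 90 80 90 E2 9A BA DE AD E0 B8 88.

F3 B7 92 85 EB 90 9C F0 90 80 90 E2 9A BA DE AD E0 B8 88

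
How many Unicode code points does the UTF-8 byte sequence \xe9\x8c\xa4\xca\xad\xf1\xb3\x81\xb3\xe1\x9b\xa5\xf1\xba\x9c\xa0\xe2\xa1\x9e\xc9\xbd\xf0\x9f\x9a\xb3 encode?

Byte at offset 0: 0xE9 = 11101001 → 3-byte char (#1). Advance 3.
Byte at offset 3: 0xCA = 11001010 → 2-byte char (#2). Advance 2.
Byte at offset 5: 0xF1 = 11110001 → 4-byte char (#3). Advance 4.
Byte at offset 9: 0xE1 = 11100001 → 3-byte char (#4). Advance 3.
Byte at offset 12: 0xF1 = 11110001 → 4-byte char (#5). Advance 4.
Byte at offset 16: 0xE2 = 11100010 → 3-byte char (#6). Advance 3.
Byte at offset 19: 0xC9 = 11001001 → 2-byte char (#7). Advance 2.
Byte at offset 21: 0xF0 = 11110000 → 4-byte char (#8). Advance 4.
Reached end at offset 25 after 8 code points.

8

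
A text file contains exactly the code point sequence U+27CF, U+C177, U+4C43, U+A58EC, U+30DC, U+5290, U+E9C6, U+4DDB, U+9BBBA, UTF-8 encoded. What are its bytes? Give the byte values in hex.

U+27CF: 3-byte form → E2 9F 8F.
U+C177: 3-byte form → EC 85 B7.
U+4C43: 3-byte form → E4 B1 83.
U+A58EC: 4-byte form → F2 A5 A3 AC.
U+30DC: 3-byte form → E3 83 9C.
U+5290: 3-byte form → E5 8A 90.
U+E9C6: 3-byte form → EE A7 86.
U+4DDB: 3-byte form → E4 B7 9B.
U+9BBBA: 4-byte form → F2 9B AE BA.
Concatenated (29 bytes): E2 9F 8F EC 85 B7 E4 B1 83 F2 A5 A3 AC E3 83 9C E5 8A 90 EE A7 86 E4 B7 9B F2 9B AE BA.

E2 9F 8F EC 85 B7 E4 B1 83 F2 A5 A3 AC E3 83 9C E5 8A 90 EE A7 86 E4 B7 9B F2 9B AE BA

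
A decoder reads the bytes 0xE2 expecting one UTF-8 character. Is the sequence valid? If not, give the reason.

invalid (sequence truncated)

Leading byte 0xE2 = 11100010 → 3-byte form, but only 1 byte is present.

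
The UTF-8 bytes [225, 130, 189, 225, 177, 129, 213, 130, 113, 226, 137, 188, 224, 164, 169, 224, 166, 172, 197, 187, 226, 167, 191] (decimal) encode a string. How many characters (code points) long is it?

9

Byte at offset 0: 0xE1 = 11100001 → 3-byte char (#1). Advance 3.
Byte at offset 3: 0xE1 = 11100001 → 3-byte char (#2). Advance 3.
Byte at offset 6: 0xD5 = 11010101 → 2-byte char (#3). Advance 2.
Byte at offset 8: 0x71 = 01110001 → 1-byte char (#4). Advance 1.
Byte at offset 9: 0xE2 = 11100010 → 3-byte char (#5). Advance 3.
Byte at offset 12: 0xE0 = 11100000 → 3-byte char (#6). Advance 3.
Byte at offset 15: 0xE0 = 11100000 → 3-byte char (#7). Advance 3.
Byte at offset 18: 0xC5 = 11000101 → 2-byte char (#8). Advance 2.
Byte at offset 20: 0xE2 = 11100010 → 3-byte char (#9). Advance 3.
Reached end at offset 23 after 9 code points.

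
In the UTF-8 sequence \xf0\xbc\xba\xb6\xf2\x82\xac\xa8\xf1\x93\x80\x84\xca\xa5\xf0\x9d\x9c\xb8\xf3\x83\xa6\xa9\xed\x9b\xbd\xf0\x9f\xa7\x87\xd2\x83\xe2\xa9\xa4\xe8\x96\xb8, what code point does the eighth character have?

Offset 0: leading byte 0xF0 = 11110000 → 4-byte char #1 = F0 BC BA B6.
Offset 4: leading byte 0xF2 = 11110010 → 4-byte char #2 = F2 82 AC A8.
Offset 8: leading byte 0xF1 = 11110001 → 4-byte char #3 = F1 93 80 84.
Offset 12: leading byte 0xCA = 11001010 → 2-byte char #4 = CA A5.
Offset 14: leading byte 0xF0 = 11110000 → 4-byte char #5 = F0 9D 9C B8.
Offset 18: leading byte 0xF3 = 11110011 → 4-byte char #6 = F3 83 A6 A9.
Offset 22: leading byte 0xED = 11101101 → 3-byte char #7 = ED 9B BD.
Offset 25: leading byte 0xF0 = 11110000 → 4-byte char #8 = F0 9F A7 87.
Leading byte 0xF0 = 11110000 matches 11110xxx → 4-byte sequence.
Byte 1: 0xF0 = 11110000, payload 000 (3 bits).
Byte 2: 0x9F = 10011111 (10xxxxxx ✓), payload 011111.
Byte 3: 0xA7 = 10100111 (10xxxxxx ✓), payload 100111.
Byte 4: 0x87 = 10000111 (10xxxxxx ✓), payload 000111.
Concatenate: 000011111100111000111 = 0x1F9C7 (21 bits → U+1F9C7).

U+1F9C7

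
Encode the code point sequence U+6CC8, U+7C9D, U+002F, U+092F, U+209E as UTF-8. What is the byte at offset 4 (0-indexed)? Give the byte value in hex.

0xB2

U+6CC8 → 3-byte form E6 B3 88 at offsets 0–2.
U+7C9D → 3-byte form E7 B2 9D at offsets 3–5.
Offset 4 falls in char 2's range; it's byte 2 of E7 B2 9D = 0xB2.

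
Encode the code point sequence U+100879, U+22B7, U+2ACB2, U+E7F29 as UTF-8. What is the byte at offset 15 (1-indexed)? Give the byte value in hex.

0xA9

1-indexed offset 15 is 0-indexed offset 14.
U+100879 → 4-byte form F4 80 A1 B9 at offsets 0–3.
U+22B7 → 3-byte form E2 8A B7 at offsets 4–6.
U+2ACB2 → 4-byte form F0 AA B2 B2 at offsets 7–10.
U+E7F29 → 4-byte form F3 A7 BC A9 at offsets 11–14.
Offset 14 falls in char 4's range; it's byte 4 of F3 A7 BC A9 = 0xA9.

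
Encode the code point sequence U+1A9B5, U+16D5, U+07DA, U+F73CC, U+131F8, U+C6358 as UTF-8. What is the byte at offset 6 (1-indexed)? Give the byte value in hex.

1-indexed offset 6 is 0-indexed offset 5.
U+1A9B5 → 4-byte form F0 9A A6 B5 at offsets 0–3.
U+16D5 → 3-byte form E1 9B 95 at offsets 4–6.
Offset 5 falls in char 2's range; it's byte 2 of E1 9B 95 = 0x9B.

0x9B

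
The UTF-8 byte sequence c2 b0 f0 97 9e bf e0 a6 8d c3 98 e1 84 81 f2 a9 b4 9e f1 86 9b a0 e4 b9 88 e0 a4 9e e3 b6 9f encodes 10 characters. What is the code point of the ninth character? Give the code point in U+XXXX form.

U+091E

Offset 0: leading byte 0xC2 = 11000010 → 2-byte char #1 = C2 B0.
Offset 2: leading byte 0xF0 = 11110000 → 4-byte char #2 = F0 97 9E BF.
Offset 6: leading byte 0xE0 = 11100000 → 3-byte char #3 = E0 A6 8D.
Offset 9: leading byte 0xC3 = 11000011 → 2-byte char #4 = C3 98.
Offset 11: leading byte 0xE1 = 11100001 → 3-byte char #5 = E1 84 81.
Offset 14: leading byte 0xF2 = 11110010 → 4-byte char #6 = F2 A9 B4 9E.
Offset 18: leading byte 0xF1 = 11110001 → 4-byte char #7 = F1 86 9B A0.
Offset 22: leading byte 0xE4 = 11100100 → 3-byte char #8 = E4 B9 88.
Offset 25: leading byte 0xE0 = 11100000 → 3-byte char #9 = E0 A4 9E.
Leading byte 0xE0 = 11100000 matches 1110xxxx → 3-byte sequence.
Byte 1: 0xE0 = 11100000, payload 0000 (4 bits).
Byte 2: 0xA4 = 10100100 (10xxxxxx ✓), payload 100100.
Byte 3: 0x9E = 10011110 (10xxxxxx ✓), payload 011110.
Concatenate: 0000100100011110 = 0x91E (16 bits → U+091E).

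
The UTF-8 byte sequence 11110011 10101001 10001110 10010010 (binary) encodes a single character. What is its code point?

U+E9392

Leading byte 0xF3 = 11110011 matches 11110xxx → 4-byte sequence.
Byte 1: 0xF3 = 11110011, payload 011 (3 bits).
Byte 2: 0xA9 = 10101001 (10xxxxxx ✓), payload 101001.
Byte 3: 0x8E = 10001110 (10xxxxxx ✓), payload 001110.
Byte 4: 0x92 = 10010010 (10xxxxxx ✓), payload 010010.
Concatenate: 011101001001110010010 = 0xE9392 (21 bits → U+E9392).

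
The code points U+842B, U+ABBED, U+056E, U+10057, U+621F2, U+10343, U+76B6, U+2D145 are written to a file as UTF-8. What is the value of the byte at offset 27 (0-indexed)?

0x85

U+842B → 3-byte form E8 90 AB at offsets 0–2.
U+ABBED → 4-byte form F2 AB AF AD at offsets 3–6.
U+056E → 2-byte form D5 AE at offsets 7–8.
U+10057 → 4-byte form F0 90 81 97 at offsets 9–12.
U+621F2 → 4-byte form F1 A2 87 B2 at offsets 13–16.
U+10343 → 4-byte form F0 90 8D 83 at offsets 17–20.
U+76B6 → 3-byte form E7 9A B6 at offsets 21–23.
U+2D145 → 4-byte form F0 AD 85 85 at offsets 24–27.
Offset 27 falls in char 8's range; it's byte 4 of F0 AD 85 85 = 0x85.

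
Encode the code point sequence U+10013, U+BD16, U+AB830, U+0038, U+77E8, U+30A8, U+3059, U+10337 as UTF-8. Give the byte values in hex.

F0 90 80 93 EB B4 96 F2 AB A0 B0 38 E7 9F A8 E3 82 A8 E3 81 99 F0 90 8C B7

U+10013: 4-byte form → F0 90 80 93.
U+BD16: 3-byte form → EB B4 96.
U+AB830: 4-byte form → F2 AB A0 B0.
U+0038: 1-byte form → 38.
U+77E8: 3-byte form → E7 9F A8.
U+30A8: 3-byte form → E3 82 A8.
U+3059: 3-byte form → E3 81 99.
U+10337: 4-byte form → F0 90 8C B7.
Concatenated (25 bytes): F0 90 80 93 EB B4 96 F2 AB A0 B0 38 E7 9F A8 E3 82 A8 E3 81 99 F0 90 8C B7.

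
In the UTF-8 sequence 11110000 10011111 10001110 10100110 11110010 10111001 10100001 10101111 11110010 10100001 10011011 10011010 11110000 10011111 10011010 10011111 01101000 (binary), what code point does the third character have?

Offset 0: leading byte 0xF0 = 11110000 → 4-byte char #1 = F0 9F 8E A6.
Offset 4: leading byte 0xF2 = 11110010 → 4-byte char #2 = F2 B9 A1 AF.
Offset 8: leading byte 0xF2 = 11110010 → 4-byte char #3 = F2 A1 9B 9A.
Leading byte 0xF2 = 11110010 matches 11110xxx → 4-byte sequence.
Byte 1: 0xF2 = 11110010, payload 010 (3 bits).
Byte 2: 0xA1 = 10100001 (10xxxxxx ✓), payload 100001.
Byte 3: 0x9B = 10011011 (10xxxxxx ✓), payload 011011.
Byte 4: 0x9A = 10011010 (10xxxxxx ✓), payload 011010.
Concatenate: 010100001011011011010 = 0xA16DA (21 bits → U+A16DA).

U+A16DA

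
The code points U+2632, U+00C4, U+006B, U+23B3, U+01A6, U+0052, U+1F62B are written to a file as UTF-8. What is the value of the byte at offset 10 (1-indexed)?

1-indexed offset 10 is 0-indexed offset 9.
U+2632 → 3-byte form E2 98 B2 at offsets 0–2.
U+00C4 → 2-byte form C3 84 at offsets 3–4.
U+006B → 1-byte form 6B at offsets 5–5.
U+23B3 → 3-byte form E2 8E B3 at offsets 6–8.
U+01A6 → 2-byte form C6 A6 at offsets 9–10.
Offset 9 falls in char 5's range; it's byte 1 of C6 A6 = 0xC6.

0xC6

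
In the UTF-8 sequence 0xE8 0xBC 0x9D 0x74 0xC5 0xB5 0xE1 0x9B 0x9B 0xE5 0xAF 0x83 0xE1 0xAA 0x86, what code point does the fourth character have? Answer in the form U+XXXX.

U+16DB

Offset 0: leading byte 0xE8 = 11101000 → 3-byte char #1 = E8 BC 9D.
Offset 3: leading byte 0x74 = 01110100 → 1-byte char #2 = 74.
Offset 4: leading byte 0xC5 = 11000101 → 2-byte char #3 = C5 B5.
Offset 6: leading byte 0xE1 = 11100001 → 3-byte char #4 = E1 9B 9B.
Leading byte 0xE1 = 11100001 matches 1110xxxx → 3-byte sequence.
Byte 1: 0xE1 = 11100001, payload 0001 (4 bits).
Byte 2: 0x9B = 10011011 (10xxxxxx ✓), payload 011011.
Byte 3: 0x9B = 10011011 (10xxxxxx ✓), payload 011011.
Concatenate: 0001011011011011 = 0x16DB (16 bits → U+16DB).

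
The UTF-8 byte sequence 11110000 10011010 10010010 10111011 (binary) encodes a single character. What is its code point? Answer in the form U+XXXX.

U+1A4BB

Leading byte 0xF0 = 11110000 matches 11110xxx → 4-byte sequence.
Byte 1: 0xF0 = 11110000, payload 000 (3 bits).
Byte 2: 0x9A = 10011010 (10xxxxxx ✓), payload 011010.
Byte 3: 0x92 = 10010010 (10xxxxxx ✓), payload 010010.
Byte 4: 0xBB = 10111011 (10xxxxxx ✓), payload 111011.
Concatenate: 000011010010010111011 = 0x1A4BB (21 bits → U+1A4BB).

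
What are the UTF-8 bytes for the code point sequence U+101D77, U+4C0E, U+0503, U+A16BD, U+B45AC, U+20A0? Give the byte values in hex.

U+101D77: 4-byte form → F4 81 B5 B7.
U+4C0E: 3-byte form → E4 B0 8E.
U+0503: 2-byte form → D4 83.
U+A16BD: 4-byte form → F2 A1 9A BD.
U+B45AC: 4-byte form → F2 B4 96 AC.
U+20A0: 3-byte form → E2 82 A0.
Concatenated (20 bytes): F4 81 B5 B7 E4 B0 8E D4 83 F2 A1 9A BD F2 B4 96 AC E2 82 A0.

F4 81 B5 B7 E4 B0 8E D4 83 F2 A1 9A BD F2 B4 96 AC E2 82 A0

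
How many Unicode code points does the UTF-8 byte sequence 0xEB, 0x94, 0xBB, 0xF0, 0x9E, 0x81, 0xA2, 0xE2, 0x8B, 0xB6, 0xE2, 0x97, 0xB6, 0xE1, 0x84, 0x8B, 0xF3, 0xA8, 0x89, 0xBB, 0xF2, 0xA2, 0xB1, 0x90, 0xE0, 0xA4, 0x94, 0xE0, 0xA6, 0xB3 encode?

Byte at offset 0: 0xEB = 11101011 → 3-byte char (#1). Advance 3.
Byte at offset 3: 0xF0 = 11110000 → 4-byte char (#2). Advance 4.
Byte at offset 7: 0xE2 = 11100010 → 3-byte char (#3). Advance 3.
Byte at offset 10: 0xE2 = 11100010 → 3-byte char (#4). Advance 3.
Byte at offset 13: 0xE1 = 11100001 → 3-byte char (#5). Advance 3.
Byte at offset 16: 0xF3 = 11110011 → 4-byte char (#6). Advance 4.
Byte at offset 20: 0xF2 = 11110010 → 4-byte char (#7). Advance 4.
Byte at offset 24: 0xE0 = 11100000 → 3-byte char (#8). Advance 3.
Byte at offset 27: 0xE0 = 11100000 → 3-byte char (#9). Advance 3.
Reached end at offset 30 after 9 code points.

9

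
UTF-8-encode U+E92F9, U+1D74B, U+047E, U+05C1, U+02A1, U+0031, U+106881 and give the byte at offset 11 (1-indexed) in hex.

1-indexed offset 11 is 0-indexed offset 10.
U+E92F9 → 4-byte form F3 A9 8B B9 at offsets 0–3.
U+1D74B → 4-byte form F0 9D 9D 8B at offsets 4–7.
U+047E → 2-byte form D1 BE at offsets 8–9.
U+05C1 → 2-byte form D7 81 at offsets 10–11.
Offset 10 falls in char 4's range; it's byte 1 of D7 81 = 0xD7.

0xD7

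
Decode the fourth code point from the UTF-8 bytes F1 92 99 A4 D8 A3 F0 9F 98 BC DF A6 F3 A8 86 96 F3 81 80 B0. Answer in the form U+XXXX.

Offset 0: leading byte 0xF1 = 11110001 → 4-byte char #1 = F1 92 99 A4.
Offset 4: leading byte 0xD8 = 11011000 → 2-byte char #2 = D8 A3.
Offset 6: leading byte 0xF0 = 11110000 → 4-byte char #3 = F0 9F 98 BC.
Offset 10: leading byte 0xDF = 11011111 → 2-byte char #4 = DF A6.
Leading byte 0xDF = 11011111 matches 110xxxxx → 2-byte sequence.
Byte 1: 0xDF = 11011111, payload 11111 (5 bits).
Byte 2: 0xA6 = 10100110 (10xxxxxx ✓), payload 100110.
Concatenate: 11111100110 = 0x7E6 (11 bits → U+07E6).

U+07E6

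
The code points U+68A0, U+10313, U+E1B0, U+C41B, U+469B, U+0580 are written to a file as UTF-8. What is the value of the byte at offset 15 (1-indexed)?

1-indexed offset 15 is 0-indexed offset 14.
U+68A0 → 3-byte form E6 A2 A0 at offsets 0–2.
U+10313 → 4-byte form F0 90 8C 93 at offsets 3–6.
U+E1B0 → 3-byte form EE 86 B0 at offsets 7–9.
U+C41B → 3-byte form EC 90 9B at offsets 10–12.
U+469B → 3-byte form E4 9A 9B at offsets 13–15.
Offset 14 falls in char 5's range; it's byte 2 of E4 9A 9B = 0x9A.

0x9A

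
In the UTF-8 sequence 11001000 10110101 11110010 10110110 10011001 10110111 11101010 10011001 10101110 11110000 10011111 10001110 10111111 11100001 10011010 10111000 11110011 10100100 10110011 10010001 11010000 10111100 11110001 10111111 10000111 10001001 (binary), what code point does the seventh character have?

U+043C

Offset 0: leading byte 0xC8 = 11001000 → 2-byte char #1 = C8 B5.
Offset 2: leading byte 0xF2 = 11110010 → 4-byte char #2 = F2 B6 99 B7.
Offset 6: leading byte 0xEA = 11101010 → 3-byte char #3 = EA 99 AE.
Offset 9: leading byte 0xF0 = 11110000 → 4-byte char #4 = F0 9F 8E BF.
Offset 13: leading byte 0xE1 = 11100001 → 3-byte char #5 = E1 9A B8.
Offset 16: leading byte 0xF3 = 11110011 → 4-byte char #6 = F3 A4 B3 91.
Offset 20: leading byte 0xD0 = 11010000 → 2-byte char #7 = D0 BC.
Leading byte 0xD0 = 11010000 matches 110xxxxx → 2-byte sequence.
Byte 1: 0xD0 = 11010000, payload 10000 (5 bits).
Byte 2: 0xBC = 10111100 (10xxxxxx ✓), payload 111100.
Concatenate: 10000111100 = 0x43C (11 bits → U+043C).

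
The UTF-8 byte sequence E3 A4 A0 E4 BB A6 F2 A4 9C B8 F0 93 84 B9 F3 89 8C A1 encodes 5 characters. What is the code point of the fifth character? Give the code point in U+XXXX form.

Offset 0: leading byte 0xE3 = 11100011 → 3-byte char #1 = E3 A4 A0.
Offset 3: leading byte 0xE4 = 11100100 → 3-byte char #2 = E4 BB A6.
Offset 6: leading byte 0xF2 = 11110010 → 4-byte char #3 = F2 A4 9C B8.
Offset 10: leading byte 0xF0 = 11110000 → 4-byte char #4 = F0 93 84 B9.
Offset 14: leading byte 0xF3 = 11110011 → 4-byte char #5 = F3 89 8C A1.
Leading byte 0xF3 = 11110011 matches 11110xxx → 4-byte sequence.
Byte 1: 0xF3 = 11110011, payload 011 (3 bits).
Byte 2: 0x89 = 10001001 (10xxxxxx ✓), payload 001001.
Byte 3: 0x8C = 10001100 (10xxxxxx ✓), payload 001100.
Byte 4: 0xA1 = 10100001 (10xxxxxx ✓), payload 100001.
Concatenate: 011001001001100100001 = 0xC9321 (21 bits → U+C9321).

U+C9321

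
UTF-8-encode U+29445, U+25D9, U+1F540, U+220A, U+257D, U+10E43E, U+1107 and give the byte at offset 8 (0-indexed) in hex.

U+29445 → 4-byte form F0 A9 91 85 at offsets 0–3.
U+25D9 → 3-byte form E2 97 99 at offsets 4–6.
U+1F540 → 4-byte form F0 9F 95 80 at offsets 7–10.
Offset 8 falls in char 3's range; it's byte 2 of F0 9F 95 80 = 0x9F.

0x9F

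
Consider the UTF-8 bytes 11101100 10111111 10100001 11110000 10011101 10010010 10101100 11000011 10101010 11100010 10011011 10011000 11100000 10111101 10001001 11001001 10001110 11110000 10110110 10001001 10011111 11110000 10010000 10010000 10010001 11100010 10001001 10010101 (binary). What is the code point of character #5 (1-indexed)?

U+0F49

Offset 0: leading byte 0xEC = 11101100 → 3-byte char #1 = EC BF A1.
Offset 3: leading byte 0xF0 = 11110000 → 4-byte char #2 = F0 9D 92 AC.
Offset 7: leading byte 0xC3 = 11000011 → 2-byte char #3 = C3 AA.
Offset 9: leading byte 0xE2 = 11100010 → 3-byte char #4 = E2 9B 98.
Offset 12: leading byte 0xE0 = 11100000 → 3-byte char #5 = E0 BD 89.
Leading byte 0xE0 = 11100000 matches 1110xxxx → 3-byte sequence.
Byte 1: 0xE0 = 11100000, payload 0000 (4 bits).
Byte 2: 0xBD = 10111101 (10xxxxxx ✓), payload 111101.
Byte 3: 0x89 = 10001001 (10xxxxxx ✓), payload 001001.
Concatenate: 0000111101001001 = 0xF49 (16 bits → U+0F49).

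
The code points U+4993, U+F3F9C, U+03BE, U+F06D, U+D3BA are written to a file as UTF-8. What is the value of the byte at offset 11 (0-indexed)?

U+4993 → 3-byte form E4 A6 93 at offsets 0–2.
U+F3F9C → 4-byte form F3 B3 BE 9C at offsets 3–6.
U+03BE → 2-byte form CE BE at offsets 7–8.
U+F06D → 3-byte form EF 81 AD at offsets 9–11.
Offset 11 falls in char 4's range; it's byte 3 of EF 81 AD = 0xAD.

0xAD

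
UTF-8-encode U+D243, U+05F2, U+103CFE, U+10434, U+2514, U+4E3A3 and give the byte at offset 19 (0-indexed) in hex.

0xA3

U+D243 → 3-byte form ED 89 83 at offsets 0–2.
U+05F2 → 2-byte form D7 B2 at offsets 3–4.
U+103CFE → 4-byte form F4 83 B3 BE at offsets 5–8.
U+10434 → 4-byte form F0 90 90 B4 at offsets 9–12.
U+2514 → 3-byte form E2 94 94 at offsets 13–15.
U+4E3A3 → 4-byte form F1 8E 8E A3 at offsets 16–19.
Offset 19 falls in char 6's range; it's byte 4 of F1 8E 8E A3 = 0xA3.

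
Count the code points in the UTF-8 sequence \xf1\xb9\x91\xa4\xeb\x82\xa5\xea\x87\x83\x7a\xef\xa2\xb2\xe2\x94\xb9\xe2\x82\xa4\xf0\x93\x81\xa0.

Byte at offset 0: 0xF1 = 11110001 → 4-byte char (#1). Advance 4.
Byte at offset 4: 0xEB = 11101011 → 3-byte char (#2). Advance 3.
Byte at offset 7: 0xEA = 11101010 → 3-byte char (#3). Advance 3.
Byte at offset 10: 0x7A = 01111010 → 1-byte char (#4). Advance 1.
Byte at offset 11: 0xEF = 11101111 → 3-byte char (#5). Advance 3.
Byte at offset 14: 0xE2 = 11100010 → 3-byte char (#6). Advance 3.
Byte at offset 17: 0xE2 = 11100010 → 3-byte char (#7). Advance 3.
Byte at offset 20: 0xF0 = 11110000 → 4-byte char (#8). Advance 4.
Reached end at offset 24 after 8 code points.

8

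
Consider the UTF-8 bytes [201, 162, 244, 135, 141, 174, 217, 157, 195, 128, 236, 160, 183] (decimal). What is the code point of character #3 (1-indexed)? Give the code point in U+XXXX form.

U+065D

Offset 0: leading byte 0xC9 = 11001001 → 2-byte char #1 = C9 A2.
Offset 2: leading byte 0xF4 = 11110100 → 4-byte char #2 = F4 87 8D AE.
Offset 6: leading byte 0xD9 = 11011001 → 2-byte char #3 = D9 9D.
Leading byte 0xD9 = 11011001 matches 110xxxxx → 2-byte sequence.
Byte 1: 0xD9 = 11011001, payload 11001 (5 bits).
Byte 2: 0x9D = 10011101 (10xxxxxx ✓), payload 011101.
Concatenate: 11001011101 = 0x65D (11 bits → U+065D).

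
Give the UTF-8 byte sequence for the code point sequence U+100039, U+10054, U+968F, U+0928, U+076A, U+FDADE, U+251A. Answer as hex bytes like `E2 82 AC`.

F4 80 80 B9 F0 90 81 94 E9 9A 8F E0 A4 A8 DD AA F3 BD AB 9E E2 94 9A

U+100039: 4-byte form → F4 80 80 B9.
U+10054: 4-byte form → F0 90 81 94.
U+968F: 3-byte form → E9 9A 8F.
U+0928: 3-byte form → E0 A4 A8.
U+076A: 2-byte form → DD AA.
U+FDADE: 4-byte form → F3 BD AB 9E.
U+251A: 3-byte form → E2 94 9A.
Concatenated (23 bytes): F4 80 80 B9 F0 90 81 94 E9 9A 8F E0 A4 A8 DD AA F3 BD AB 9E E2 94 9A.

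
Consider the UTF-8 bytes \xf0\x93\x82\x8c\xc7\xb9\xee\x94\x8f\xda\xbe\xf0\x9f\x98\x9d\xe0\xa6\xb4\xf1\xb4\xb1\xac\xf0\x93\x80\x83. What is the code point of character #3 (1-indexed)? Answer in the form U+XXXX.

Offset 0: leading byte 0xF0 = 11110000 → 4-byte char #1 = F0 93 82 8C.
Offset 4: leading byte 0xC7 = 11000111 → 2-byte char #2 = C7 B9.
Offset 6: leading byte 0xEE = 11101110 → 3-byte char #3 = EE 94 8F.
Leading byte 0xEE = 11101110 matches 1110xxxx → 3-byte sequence.
Byte 1: 0xEE = 11101110, payload 1110 (4 bits).
Byte 2: 0x94 = 10010100 (10xxxxxx ✓), payload 010100.
Byte 3: 0x8F = 10001111 (10xxxxxx ✓), payload 001111.
Concatenate: 1110010100001111 = 0xE50F (16 bits → U+E50F).

U+E50F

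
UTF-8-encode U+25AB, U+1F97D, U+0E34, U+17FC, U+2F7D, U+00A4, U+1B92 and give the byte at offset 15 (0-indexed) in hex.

U+25AB → 3-byte form E2 96 AB at offsets 0–2.
U+1F97D → 4-byte form F0 9F A5 BD at offsets 3–6.
U+0E34 → 3-byte form E0 B8 B4 at offsets 7–9.
U+17FC → 3-byte form E1 9F BC at offsets 10–12.
U+2F7D → 3-byte form E2 BD BD at offsets 13–15.
Offset 15 falls in char 5's range; it's byte 3 of E2 BD BD = 0xBD.

0xBD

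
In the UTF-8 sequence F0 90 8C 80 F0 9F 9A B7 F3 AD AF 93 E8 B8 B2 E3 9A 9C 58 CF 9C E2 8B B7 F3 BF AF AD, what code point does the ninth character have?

U+FFBED

Offset 0: leading byte 0xF0 = 11110000 → 4-byte char #1 = F0 90 8C 80.
Offset 4: leading byte 0xF0 = 11110000 → 4-byte char #2 = F0 9F 9A B7.
Offset 8: leading byte 0xF3 = 11110011 → 4-byte char #3 = F3 AD AF 93.
Offset 12: leading byte 0xE8 = 11101000 → 3-byte char #4 = E8 B8 B2.
Offset 15: leading byte 0xE3 = 11100011 → 3-byte char #5 = E3 9A 9C.
Offset 18: leading byte 0x58 = 01011000 → 1-byte char #6 = 58.
Offset 19: leading byte 0xCF = 11001111 → 2-byte char #7 = CF 9C.
Offset 21: leading byte 0xE2 = 11100010 → 3-byte char #8 = E2 8B B7.
Offset 24: leading byte 0xF3 = 11110011 → 4-byte char #9 = F3 BF AF AD.
Leading byte 0xF3 = 11110011 matches 11110xxx → 4-byte sequence.
Byte 1: 0xF3 = 11110011, payload 011 (3 bits).
Byte 2: 0xBF = 10111111 (10xxxxxx ✓), payload 111111.
Byte 3: 0xAF = 10101111 (10xxxxxx ✓), payload 101111.
Byte 4: 0xAD = 10101101 (10xxxxxx ✓), payload 101101.
Concatenate: 011111111101111101101 = 0xFFBED (21 bits → U+FFBED).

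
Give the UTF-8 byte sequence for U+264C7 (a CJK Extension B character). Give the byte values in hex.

U+264C7 = 0x264C7 = 156871 decimal. In range U+10000–U+10FFFF → 4-byte form: 11110xxx 10xxxxxx 10xxxxxx 10xxxxxx.
Binary (21 bits): 000100110010011000111.
Split 3+6+6+6: 000 | 100110 | 010011 | 000111.
Byte 1: 11110000 = 0xF0.
Byte 2: 10100110 = 0xA6.
Byte 3: 10010011 = 0x93.
Byte 4: 10000111 = 0x87.

F0 A6 93 87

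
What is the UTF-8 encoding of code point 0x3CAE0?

U+3CAE0 = 0x3CAE0 = 248544 decimal. In range U+10000–U+10FFFF → 4-byte form: 11110xxx 10xxxxxx 10xxxxxx 10xxxxxx.
Binary (21 bits): 000111100101011100000.
Split 3+6+6+6: 000 | 111100 | 101011 | 100000.
Byte 1: 11110000 = 0xF0.
Byte 2: 10111100 = 0xBC.
Byte 3: 10101011 = 0xAB.
Byte 4: 10100000 = 0xA0.

F0 BC AB A0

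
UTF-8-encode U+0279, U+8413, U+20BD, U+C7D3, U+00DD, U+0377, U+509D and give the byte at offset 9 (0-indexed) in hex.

U+0279 → 2-byte form C9 B9 at offsets 0–1.
U+8413 → 3-byte form E8 90 93 at offsets 2–4.
U+20BD → 3-byte form E2 82 BD at offsets 5–7.
U+C7D3 → 3-byte form EC 9F 93 at offsets 8–10.
Offset 9 falls in char 4's range; it's byte 2 of EC 9F 93 = 0x9F.

0x9F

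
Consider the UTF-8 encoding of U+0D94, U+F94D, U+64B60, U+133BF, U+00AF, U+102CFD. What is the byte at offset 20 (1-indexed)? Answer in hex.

0xBD

1-indexed offset 20 is 0-indexed offset 19.
U+0D94 → 3-byte form E0 B6 94 at offsets 0–2.
U+F94D → 3-byte form EF A5 8D at offsets 3–5.
U+64B60 → 4-byte form F1 A4 AD A0 at offsets 6–9.
U+133BF → 4-byte form F0 93 8E BF at offsets 10–13.
U+00AF → 2-byte form C2 AF at offsets 14–15.
U+102CFD → 4-byte form F4 82 B3 BD at offsets 16–19.
Offset 19 falls in char 6's range; it's byte 4 of F4 82 B3 BD = 0xBD.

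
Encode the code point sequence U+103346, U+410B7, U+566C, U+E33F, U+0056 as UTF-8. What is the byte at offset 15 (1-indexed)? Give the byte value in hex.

0x56

1-indexed offset 15 is 0-indexed offset 14.
U+103346 → 4-byte form F4 83 8D 86 at offsets 0–3.
U+410B7 → 4-byte form F1 81 82 B7 at offsets 4–7.
U+566C → 3-byte form E5 99 AC at offsets 8–10.
U+E33F → 3-byte form EE 8C BF at offsets 11–13.
U+0056 → 1-byte form 56 at offsets 14–14.
Offset 14 falls in char 5's range; it's byte 1 of 56 = 0x56.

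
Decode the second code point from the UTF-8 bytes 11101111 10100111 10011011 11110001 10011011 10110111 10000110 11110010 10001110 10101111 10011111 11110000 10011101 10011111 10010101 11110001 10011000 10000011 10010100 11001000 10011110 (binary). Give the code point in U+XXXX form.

U+5BDC6

Offset 0: leading byte 0xEF = 11101111 → 3-byte char #1 = EF A7 9B.
Offset 3: leading byte 0xF1 = 11110001 → 4-byte char #2 = F1 9B B7 86.
Leading byte 0xF1 = 11110001 matches 11110xxx → 4-byte sequence.
Byte 1: 0xF1 = 11110001, payload 001 (3 bits).
Byte 2: 0x9B = 10011011 (10xxxxxx ✓), payload 011011.
Byte 3: 0xB7 = 10110111 (10xxxxxx ✓), payload 110111.
Byte 4: 0x86 = 10000110 (10xxxxxx ✓), payload 000110.
Concatenate: 001011011110111000110 = 0x5BDC6 (21 bits → U+5BDC6).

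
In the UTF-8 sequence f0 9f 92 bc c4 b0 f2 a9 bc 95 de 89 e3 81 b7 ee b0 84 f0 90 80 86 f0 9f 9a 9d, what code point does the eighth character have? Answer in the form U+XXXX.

U+1F69D

Offset 0: leading byte 0xF0 = 11110000 → 4-byte char #1 = F0 9F 92 BC.
Offset 4: leading byte 0xC4 = 11000100 → 2-byte char #2 = C4 B0.
Offset 6: leading byte 0xF2 = 11110010 → 4-byte char #3 = F2 A9 BC 95.
Offset 10: leading byte 0xDE = 11011110 → 2-byte char #4 = DE 89.
Offset 12: leading byte 0xE3 = 11100011 → 3-byte char #5 = E3 81 B7.
Offset 15: leading byte 0xEE = 11101110 → 3-byte char #6 = EE B0 84.
Offset 18: leading byte 0xF0 = 11110000 → 4-byte char #7 = F0 90 80 86.
Offset 22: leading byte 0xF0 = 11110000 → 4-byte char #8 = F0 9F 9A 9D.
Leading byte 0xF0 = 11110000 matches 11110xxx → 4-byte sequence.
Byte 1: 0xF0 = 11110000, payload 000 (3 bits).
Byte 2: 0x9F = 10011111 (10xxxxxx ✓), payload 011111.
Byte 3: 0x9A = 10011010 (10xxxxxx ✓), payload 011010.
Byte 4: 0x9D = 10011101 (10xxxxxx ✓), payload 011101.
Concatenate: 000011111011010011101 = 0x1F69D (21 bits → U+1F69D).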